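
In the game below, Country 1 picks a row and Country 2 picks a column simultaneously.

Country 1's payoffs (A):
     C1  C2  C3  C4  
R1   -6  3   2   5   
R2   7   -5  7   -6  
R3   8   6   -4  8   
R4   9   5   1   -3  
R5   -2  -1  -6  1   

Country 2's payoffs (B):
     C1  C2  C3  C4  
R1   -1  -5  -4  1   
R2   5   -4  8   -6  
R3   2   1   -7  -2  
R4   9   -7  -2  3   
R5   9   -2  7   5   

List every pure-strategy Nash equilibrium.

Find each player's best response to every opponent strategy; NE are the intersections.
Country 1's best responses — vs C1: R4 (payoff 9); vs C2: R3 (payoff 6); vs C3: R2 (payoff 7); vs C4: R3 (payoff 8).
Country 2's best responses — vs R1: C4 (payoff 1); vs R2: C3 (payoff 8); vs R3: C1 (payoff 2); vs R4: C1 (payoff 9); vs R5: C1 (payoff 9).
Mutual best responses occur at (R2, C3) and (R4, C1); at each, neither player gains by switching.

(R2, C3) and (R4, C1)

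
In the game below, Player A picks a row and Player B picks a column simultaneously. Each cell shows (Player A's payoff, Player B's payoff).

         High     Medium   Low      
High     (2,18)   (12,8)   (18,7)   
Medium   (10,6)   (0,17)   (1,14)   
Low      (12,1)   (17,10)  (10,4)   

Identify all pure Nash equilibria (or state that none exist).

Find each player's best response to every opponent strategy; NE are the intersections.
Player A's best responses — vs High: Low (payoff 12); vs Medium: Low (payoff 17); vs Low: High (payoff 18).
Player B's best responses — vs High: High (payoff 18); vs Medium: Medium (payoff 17); vs Low: Medium (payoff 10).
The only mutual best response is (Low, Medium); neither player gains by switching there.

(Low, Medium)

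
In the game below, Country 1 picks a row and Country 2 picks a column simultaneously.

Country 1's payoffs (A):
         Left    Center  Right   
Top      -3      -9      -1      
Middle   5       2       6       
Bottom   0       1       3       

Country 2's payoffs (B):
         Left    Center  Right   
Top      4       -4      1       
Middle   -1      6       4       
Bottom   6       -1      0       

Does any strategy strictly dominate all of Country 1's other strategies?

Middle

A strategy is strictly dominant if it gives Country 1 a strictly higher payoff than every other strategy, against every choice by the opponent.
Middle strictly dominates: vs Left: 5 > each of {-3, 0}; vs Center: 2 > each of {-9, 1}; vs Right: 6 > each of {-1, 3}.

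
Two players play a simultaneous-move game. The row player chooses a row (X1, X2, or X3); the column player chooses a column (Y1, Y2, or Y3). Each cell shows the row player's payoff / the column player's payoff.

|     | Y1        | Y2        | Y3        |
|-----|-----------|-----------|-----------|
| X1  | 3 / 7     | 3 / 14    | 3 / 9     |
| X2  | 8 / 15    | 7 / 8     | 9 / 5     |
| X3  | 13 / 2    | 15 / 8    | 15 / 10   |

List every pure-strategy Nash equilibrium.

A profile is a Nash equilibrium when each player is best-responding to the other.
The row player's best responses — vs Y1: X3 (payoff 13); vs Y2: X3 (payoff 15); vs Y3: X3 (payoff 15).
The column player's best responses — vs X1: Y2 (payoff 14); vs X2: Y1 (payoff 15); vs X3: Y3 (payoff 10).
The only mutual best response is (X3, Y3); neither player gains by switching there.

(X3, Y3)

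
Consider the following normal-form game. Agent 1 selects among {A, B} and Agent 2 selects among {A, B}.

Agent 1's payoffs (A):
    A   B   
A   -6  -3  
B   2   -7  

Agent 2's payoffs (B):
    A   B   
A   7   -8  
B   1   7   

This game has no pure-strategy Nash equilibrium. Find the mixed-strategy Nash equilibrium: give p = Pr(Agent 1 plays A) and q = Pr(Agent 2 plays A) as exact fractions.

p = 2/7, q = 1/3

In a mixed NE each player is indifferent between their pure strategies, so the opponent's mix sets the indifference.
Agent 2 indifferent between A and B: p·7 + (1−p)·1 = p·(-8) + (1−p)·7 ⟹ 1 + 6p = 7 + (-15)p ⟹ p = 2/7.
Agent 1 indifferent between A and B: q·(-6) + (1−q)·(-3) = q·2 + (1−q)·(-7) ⟹ (-3) + (-3)q = (-7) + 9q ⟹ q = 1/3.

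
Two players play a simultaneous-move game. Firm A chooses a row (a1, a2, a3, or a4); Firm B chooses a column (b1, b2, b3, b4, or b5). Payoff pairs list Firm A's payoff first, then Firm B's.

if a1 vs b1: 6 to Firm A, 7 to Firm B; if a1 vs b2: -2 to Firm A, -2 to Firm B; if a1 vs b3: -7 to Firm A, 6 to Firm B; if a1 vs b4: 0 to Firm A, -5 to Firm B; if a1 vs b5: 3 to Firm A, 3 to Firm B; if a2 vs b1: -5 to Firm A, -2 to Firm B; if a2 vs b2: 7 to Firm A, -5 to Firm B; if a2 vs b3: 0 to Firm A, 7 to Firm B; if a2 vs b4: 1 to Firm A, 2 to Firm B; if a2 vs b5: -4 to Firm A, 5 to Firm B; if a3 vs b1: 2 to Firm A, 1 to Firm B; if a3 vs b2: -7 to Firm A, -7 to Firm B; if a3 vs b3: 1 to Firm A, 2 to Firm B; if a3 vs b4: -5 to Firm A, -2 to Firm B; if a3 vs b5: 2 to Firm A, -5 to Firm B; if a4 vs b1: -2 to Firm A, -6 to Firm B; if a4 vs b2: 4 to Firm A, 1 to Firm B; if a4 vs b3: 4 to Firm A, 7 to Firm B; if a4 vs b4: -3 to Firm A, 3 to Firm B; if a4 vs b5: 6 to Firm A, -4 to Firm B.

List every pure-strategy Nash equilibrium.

Find each player's best response to every opponent strategy; NE are the intersections.
Firm A's best responses — vs b1: a1 (payoff 6); vs b2: a2 (payoff 7); vs b3: a4 (payoff 4); vs b4: a2 (payoff 1); vs b5: a4 (payoff 6).
Firm B's best responses — vs a1: b1 (payoff 7); vs a2: b3 (payoff 7); vs a3: b3 (payoff 2); vs a4: b3 (payoff 7).
Mutual best responses occur at (a1, b1) and (a4, b3); at each, neither player gains by switching.

(a1, b1) and (a4, b3)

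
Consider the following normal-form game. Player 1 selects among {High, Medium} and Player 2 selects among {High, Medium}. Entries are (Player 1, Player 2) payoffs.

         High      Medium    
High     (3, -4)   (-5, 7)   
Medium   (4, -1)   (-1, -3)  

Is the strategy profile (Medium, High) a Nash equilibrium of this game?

Holding Player 2 at High: Player 1 gets 4 from Medium, versus 3 from High. No profitable deviation for Player 1.
Holding Player 1 at Medium: Player 2 gets -1 from High, versus -3 from Medium. No profitable deviation for Player 2 either.

Yes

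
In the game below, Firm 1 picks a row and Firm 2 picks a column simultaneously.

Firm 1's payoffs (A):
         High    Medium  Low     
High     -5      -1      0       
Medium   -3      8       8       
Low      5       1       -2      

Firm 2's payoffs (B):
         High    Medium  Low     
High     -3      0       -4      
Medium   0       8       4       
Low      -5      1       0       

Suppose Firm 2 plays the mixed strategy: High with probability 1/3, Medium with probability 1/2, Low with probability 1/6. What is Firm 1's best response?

Medium

Compute Firm 1's expected payoff from each pure strategy against the given mix.
High: (1/3)·(-5) + (1/2)·(-1) + (1/6)·0 = -13/6
Medium: (1/3)·(-3) + (1/2)·8 + (1/6)·8 = 13/3
Low: (1/3)·5 + (1/2)·1 + (1/6)·(-2) = 11/6
Highest expected payoff is 13/3, from Medium.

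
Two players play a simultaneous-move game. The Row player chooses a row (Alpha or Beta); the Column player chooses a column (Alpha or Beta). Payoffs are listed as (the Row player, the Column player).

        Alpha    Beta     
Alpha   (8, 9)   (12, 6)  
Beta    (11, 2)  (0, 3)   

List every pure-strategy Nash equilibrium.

Check mutual best responses: a cell is a NE iff neither player can gain by unilaterally deviating.
The Row player's best responses — vs Alpha: Beta (payoff 11); vs Beta: Alpha (payoff 12).
The Column player's best responses — vs Alpha: Alpha (payoff 9); vs Beta: Beta (payoff 3).
No cell has both players best-responding. For instance, the Row player's best reply to Alpha is Beta, but against Beta the Column player prefers Beta over Alpha.

No pure-strategy Nash equilibrium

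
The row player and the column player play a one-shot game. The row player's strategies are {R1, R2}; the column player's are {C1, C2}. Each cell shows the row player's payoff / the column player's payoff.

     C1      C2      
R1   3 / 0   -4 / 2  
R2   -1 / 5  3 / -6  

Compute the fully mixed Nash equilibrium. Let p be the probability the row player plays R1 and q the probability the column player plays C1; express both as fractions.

In a mixed NE each player is indifferent between their pure strategies, so the opponent's mix sets the indifference.
The column player indifferent between C1 and C2: p·0 + (1−p)·5 = p·2 + (1−p)·(-6) ⟹ 5 + (-5)p = (-6) + 8p ⟹ p = 11/13.
The row player indifferent between R1 and R2: q·3 + (1−q)·(-4) = q·(-1) + (1−q)·3 ⟹ (-4) + 7q = 3 + (-4)q ⟹ q = 7/11.

p = 11/13, q = 7/11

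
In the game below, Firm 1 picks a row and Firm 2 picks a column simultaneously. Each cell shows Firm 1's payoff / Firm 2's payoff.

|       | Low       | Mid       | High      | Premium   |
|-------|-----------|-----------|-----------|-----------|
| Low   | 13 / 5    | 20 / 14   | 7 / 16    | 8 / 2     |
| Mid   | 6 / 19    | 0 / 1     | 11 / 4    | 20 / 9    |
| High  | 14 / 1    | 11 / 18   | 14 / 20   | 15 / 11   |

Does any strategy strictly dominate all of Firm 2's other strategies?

A strategy is strictly dominant if it gives Firm 2 a strictly higher payoff than every other strategy, against every choice by the opponent.
Low is not dominant: against Low, Mid gives 14 > 5.
Mid is not dominant: against Low, High gives 16 > 14.
High is not dominant: against Mid, Low gives 19 > 4.
Premium is not dominant: against Low, Low gives 5 > 2.
No single strategy is best against every opponent action.

No strictly dominant strategy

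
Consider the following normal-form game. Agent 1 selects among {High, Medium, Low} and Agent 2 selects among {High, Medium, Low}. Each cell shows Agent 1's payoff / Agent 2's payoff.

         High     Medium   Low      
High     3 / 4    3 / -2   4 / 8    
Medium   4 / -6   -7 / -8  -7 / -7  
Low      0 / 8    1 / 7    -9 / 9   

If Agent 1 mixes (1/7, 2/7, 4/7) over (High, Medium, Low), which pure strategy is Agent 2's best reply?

Low

Agent 2's best reply maximizes expected payoff against the mix.
High: (1/7)·4 + (2/7)·(-6) + (4/7)·8 = 24/7
Medium: (1/7)·(-2) + (2/7)·(-8) + (4/7)·7 = 10/7
Low: (1/7)·8 + (2/7)·(-7) + (4/7)·9 = 30/7
Highest expected payoff is 30/7, from Low.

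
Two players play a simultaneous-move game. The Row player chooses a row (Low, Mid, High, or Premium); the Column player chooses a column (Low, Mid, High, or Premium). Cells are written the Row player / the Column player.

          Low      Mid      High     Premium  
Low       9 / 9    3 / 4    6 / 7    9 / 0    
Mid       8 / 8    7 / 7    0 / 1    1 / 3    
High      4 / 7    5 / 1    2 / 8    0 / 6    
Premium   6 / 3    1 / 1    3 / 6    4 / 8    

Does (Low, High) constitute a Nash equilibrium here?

No

Holding the Column player at High: the Row player gets 6 from Low, versus 0 from Mid, 2 from High, 3 from Premium. No profitable deviation for the Row player.
Holding the Row player at Low: the Column player gets 7 from High but could get 9 by switching to Low. The Column player has a profitable deviation.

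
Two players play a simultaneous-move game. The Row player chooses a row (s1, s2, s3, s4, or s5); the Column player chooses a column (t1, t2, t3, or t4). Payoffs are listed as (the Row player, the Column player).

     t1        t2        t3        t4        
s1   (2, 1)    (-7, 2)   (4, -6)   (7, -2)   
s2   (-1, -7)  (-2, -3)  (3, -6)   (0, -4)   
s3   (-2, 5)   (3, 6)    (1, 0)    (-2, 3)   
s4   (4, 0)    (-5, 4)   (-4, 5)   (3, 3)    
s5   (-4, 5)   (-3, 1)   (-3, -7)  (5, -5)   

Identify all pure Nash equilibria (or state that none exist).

(s3, t2)

A profile is a Nash equilibrium when each player is best-responding to the other.
The Row player's best responses — vs t1: s4 (payoff 4); vs t2: s3 (payoff 3); vs t3: s1 (payoff 4); vs t4: s1 (payoff 7).
The Column player's best responses — vs s1: t2 (payoff 2); vs s2: t2 (payoff -3); vs s3: t2 (payoff 6); vs s4: t3 (payoff 5); vs s5: t1 (payoff 5).
The only mutual best response is (s3, t2); neither player gains by switching there.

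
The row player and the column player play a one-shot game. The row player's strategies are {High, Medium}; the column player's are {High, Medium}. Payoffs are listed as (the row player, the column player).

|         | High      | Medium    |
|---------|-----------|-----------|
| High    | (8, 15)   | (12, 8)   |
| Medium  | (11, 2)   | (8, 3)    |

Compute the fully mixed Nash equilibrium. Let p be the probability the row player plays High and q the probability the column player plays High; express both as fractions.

In a mixed NE each player is indifferent between their pure strategies, so the opponent's mix sets the indifference.
The column player indifferent between High and Medium: p·15 + (1−p)·2 = p·8 + (1−p)·3 ⟹ 2 + 13p = 3 + 5p ⟹ p = 1/8.
The row player indifferent between High and Medium: q·8 + (1−q)·12 = q·11 + (1−q)·8 ⟹ 12 + (-4)q = 8 + 3q ⟹ q = 4/7.

p = 1/8, q = 4/7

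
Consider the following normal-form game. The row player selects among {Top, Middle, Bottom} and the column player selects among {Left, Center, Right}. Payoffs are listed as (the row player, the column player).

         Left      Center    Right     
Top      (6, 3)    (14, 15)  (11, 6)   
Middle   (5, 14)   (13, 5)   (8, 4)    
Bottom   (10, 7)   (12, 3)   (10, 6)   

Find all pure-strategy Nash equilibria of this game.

Find each player's best response to every opponent strategy; NE are the intersections.
The row player's best responses — vs Left: Bottom (payoff 10); vs Center: Top (payoff 14); vs Right: Top (payoff 11).
The column player's best responses — vs Top: Center (payoff 15); vs Middle: Left (payoff 14); vs Bottom: Left (payoff 7).
Mutual best responses occur at (Top, Center) and (Bottom, Left); at each, neither player gains by switching.

(Top, Center) and (Bottom, Left)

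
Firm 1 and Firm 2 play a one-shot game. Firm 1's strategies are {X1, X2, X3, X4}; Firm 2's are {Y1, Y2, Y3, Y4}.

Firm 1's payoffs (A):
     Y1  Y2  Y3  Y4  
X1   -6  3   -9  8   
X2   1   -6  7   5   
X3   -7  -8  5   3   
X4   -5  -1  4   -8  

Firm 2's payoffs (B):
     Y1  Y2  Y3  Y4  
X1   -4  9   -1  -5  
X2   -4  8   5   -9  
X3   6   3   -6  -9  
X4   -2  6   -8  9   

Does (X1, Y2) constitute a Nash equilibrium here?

Yes

Holding Firm 2 at Y2: Firm 1 gets 3 from X1, versus -6 from X2, -8 from X3, -1 from X4. No profitable deviation for Firm 1.
Holding Firm 1 at X1: Firm 2 gets 9 from Y2, versus -4 from Y1, -1 from Y3, -5 from Y4. No profitable deviation for Firm 2 either.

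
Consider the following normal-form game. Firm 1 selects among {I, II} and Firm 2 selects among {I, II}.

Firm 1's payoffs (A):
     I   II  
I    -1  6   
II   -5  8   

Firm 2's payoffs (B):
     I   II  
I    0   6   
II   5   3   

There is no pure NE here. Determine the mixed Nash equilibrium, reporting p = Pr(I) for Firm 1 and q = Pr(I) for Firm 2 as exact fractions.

p = 1/4, q = 1/3

Each player's mixing probability is pinned down by making the *other* player indifferent.
Firm 2 indifferent between I and II: p·0 + (1−p)·5 = p·6 + (1−p)·3 ⟹ 5 + (-5)p = 3 + 3p ⟹ p = 1/4.
Firm 1 indifferent between I and II: q·(-1) + (1−q)·6 = q·(-5) + (1−q)·8 ⟹ 6 + (-7)q = 8 + (-13)q ⟹ q = 1/3.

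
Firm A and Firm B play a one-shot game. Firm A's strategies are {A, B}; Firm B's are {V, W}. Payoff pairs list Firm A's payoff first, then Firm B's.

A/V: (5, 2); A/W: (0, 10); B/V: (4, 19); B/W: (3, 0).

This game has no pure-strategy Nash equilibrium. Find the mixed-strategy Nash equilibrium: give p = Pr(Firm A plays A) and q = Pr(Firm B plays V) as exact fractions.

In a mixed NE each player is indifferent between their pure strategies, so the opponent's mix sets the indifference.
Firm B indifferent between V and W: p·2 + (1−p)·19 = p·10 + (1−p)·0 ⟹ 19 + (-17)p = 0 + 10p ⟹ p = 19/27.
Firm A indifferent between A and B: q·5 + (1−q)·0 = q·4 + (1−q)·3 ⟹ 0 + 5q = 3 + 1q ⟹ q = 3/4.

p = 19/27, q = 3/4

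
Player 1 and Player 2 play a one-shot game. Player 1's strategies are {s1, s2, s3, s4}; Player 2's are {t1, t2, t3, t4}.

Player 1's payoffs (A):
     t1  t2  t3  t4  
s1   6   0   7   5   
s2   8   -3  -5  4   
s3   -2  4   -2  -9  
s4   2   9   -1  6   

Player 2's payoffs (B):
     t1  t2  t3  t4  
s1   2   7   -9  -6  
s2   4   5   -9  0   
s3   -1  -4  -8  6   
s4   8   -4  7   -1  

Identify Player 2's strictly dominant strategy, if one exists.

A strategy is strictly dominant if it gives Player 2 a strictly higher payoff than every other strategy, against every choice by the opponent.
t1 is not dominant: against s1, t2 gives 7 > 2.
t2 is not dominant: against s3, t1 gives -1 > -4.
t3 is not dominant: against s1, t1 gives 2 > -9.
t4 is not dominant: against s1, t1 gives 2 > -6.
No single strategy is best against every opponent action.

None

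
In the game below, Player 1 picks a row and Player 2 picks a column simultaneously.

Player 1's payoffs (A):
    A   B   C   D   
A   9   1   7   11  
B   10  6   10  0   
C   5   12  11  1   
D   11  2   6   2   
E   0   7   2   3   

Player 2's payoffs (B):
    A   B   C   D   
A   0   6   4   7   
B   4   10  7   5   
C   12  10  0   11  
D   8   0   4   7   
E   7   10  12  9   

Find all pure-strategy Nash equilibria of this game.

A profile is a Nash equilibrium when each player is best-responding to the other.
Player 1's best responses — vs A: D (payoff 11); vs B: C (payoff 12); vs C: C (payoff 11); vs D: A (payoff 11).
Player 2's best responses — vs A: D (payoff 7); vs B: B (payoff 10); vs C: A (payoff 12); vs D: A (payoff 8); vs E: C (payoff 12).
Mutual best responses occur at (A, D) and (D, A); at each, neither player gains by switching.

(A, D) and (D, A)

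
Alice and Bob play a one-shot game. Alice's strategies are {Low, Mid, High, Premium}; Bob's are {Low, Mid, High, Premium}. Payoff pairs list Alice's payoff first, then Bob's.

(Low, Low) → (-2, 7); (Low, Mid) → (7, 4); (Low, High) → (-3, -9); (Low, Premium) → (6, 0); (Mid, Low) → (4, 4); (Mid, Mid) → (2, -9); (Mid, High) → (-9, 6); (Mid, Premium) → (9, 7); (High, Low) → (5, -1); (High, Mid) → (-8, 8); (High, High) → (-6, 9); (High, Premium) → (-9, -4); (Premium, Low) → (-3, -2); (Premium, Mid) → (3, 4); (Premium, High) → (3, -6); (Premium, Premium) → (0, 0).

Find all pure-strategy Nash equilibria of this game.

(Mid, Premium)

Find each player's best response to every opponent strategy; NE are the intersections.
Alice's best responses — vs Low: High (payoff 5); vs Mid: Low (payoff 7); vs High: Premium (payoff 3); vs Premium: Mid (payoff 9).
Bob's best responses — vs Low: Low (payoff 7); vs Mid: Premium (payoff 7); vs High: High (payoff 9); vs Premium: Mid (payoff 4).
The only mutual best response is (Mid, Premium); neither player gains by switching there.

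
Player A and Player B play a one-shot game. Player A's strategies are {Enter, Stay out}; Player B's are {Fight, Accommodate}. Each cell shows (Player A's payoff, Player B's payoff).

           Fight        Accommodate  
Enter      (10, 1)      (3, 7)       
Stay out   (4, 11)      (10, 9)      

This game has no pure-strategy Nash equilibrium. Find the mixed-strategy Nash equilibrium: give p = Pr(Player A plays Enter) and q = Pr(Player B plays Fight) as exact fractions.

Each player's mixing probability is pinned down by making the *other* player indifferent.
Player B indifferent between Fight and Accommodate: p·1 + (1−p)·11 = p·7 + (1−p)·9 ⟹ 11 + (-10)p = 9 + (-2)p ⟹ p = 1/4.
Player A indifferent between Enter and Stay out: q·10 + (1−q)·3 = q·4 + (1−q)·10 ⟹ 3 + 7q = 10 + (-6)q ⟹ q = 7/13.

p = 1/4, q = 7/13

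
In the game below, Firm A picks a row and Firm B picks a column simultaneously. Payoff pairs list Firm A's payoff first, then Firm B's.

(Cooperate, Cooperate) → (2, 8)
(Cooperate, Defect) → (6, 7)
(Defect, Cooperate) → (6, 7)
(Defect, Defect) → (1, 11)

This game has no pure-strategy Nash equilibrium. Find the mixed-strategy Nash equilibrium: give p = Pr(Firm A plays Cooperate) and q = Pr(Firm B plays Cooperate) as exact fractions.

p = 4/5, q = 5/9

Each player's mixing probability is pinned down by making the *other* player indifferent.
Firm B indifferent between Cooperate and Defect: p·8 + (1−p)·7 = p·7 + (1−p)·11 ⟹ 7 + 1p = 11 + (-4)p ⟹ p = 4/5.
Firm A indifferent between Cooperate and Defect: q·2 + (1−q)·6 = q·6 + (1−q)·1 ⟹ 6 + (-4)q = 1 + 5q ⟹ q = 5/9.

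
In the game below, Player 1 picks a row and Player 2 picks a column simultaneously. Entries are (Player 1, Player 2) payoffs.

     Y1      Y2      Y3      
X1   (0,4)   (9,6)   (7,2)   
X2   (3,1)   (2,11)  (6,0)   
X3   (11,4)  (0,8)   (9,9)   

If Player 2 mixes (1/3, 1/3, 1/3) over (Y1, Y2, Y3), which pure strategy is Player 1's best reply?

Compute Player 1's expected payoff from each pure strategy against the given mix.
X1: (1/3)·0 + (1/3)·9 + (1/3)·7 = 16/3
X2: (1/3)·3 + (1/3)·2 + (1/3)·6 = 11/3
X3: (1/3)·11 + (1/3)·0 + (1/3)·9 = 20/3
Highest expected payoff is 20/3, from X3.

X3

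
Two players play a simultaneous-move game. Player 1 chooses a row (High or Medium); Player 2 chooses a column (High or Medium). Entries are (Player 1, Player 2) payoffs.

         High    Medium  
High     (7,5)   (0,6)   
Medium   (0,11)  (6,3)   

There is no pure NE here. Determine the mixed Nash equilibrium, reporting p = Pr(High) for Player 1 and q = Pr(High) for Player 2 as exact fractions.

Each player's mixing probability is pinned down by making the *other* player indifferent.
Player 2 indifferent between High and Medium: p·5 + (1−p)·11 = p·6 + (1−p)·3 ⟹ 11 + (-6)p = 3 + 3p ⟹ p = 8/9.
Player 1 indifferent between High and Medium: q·7 + (1−q)·0 = q·0 + (1−q)·6 ⟹ 0 + 7q = 6 + (-6)q ⟹ q = 6/13.

p = 8/9, q = 6/13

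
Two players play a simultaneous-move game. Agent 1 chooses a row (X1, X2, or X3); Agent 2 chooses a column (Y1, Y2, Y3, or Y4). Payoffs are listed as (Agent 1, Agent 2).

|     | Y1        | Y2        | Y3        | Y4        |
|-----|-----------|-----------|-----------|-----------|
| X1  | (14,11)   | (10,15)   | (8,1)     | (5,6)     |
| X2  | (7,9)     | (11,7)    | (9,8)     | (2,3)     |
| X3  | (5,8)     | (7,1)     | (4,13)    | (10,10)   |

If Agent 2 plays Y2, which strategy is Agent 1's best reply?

X2

With Agent 2 fixed at Y2, Agent 1's payoffs are: X1 → 10, X2 → 11, X3 → 7.
The maximum is 11, achieved by X2.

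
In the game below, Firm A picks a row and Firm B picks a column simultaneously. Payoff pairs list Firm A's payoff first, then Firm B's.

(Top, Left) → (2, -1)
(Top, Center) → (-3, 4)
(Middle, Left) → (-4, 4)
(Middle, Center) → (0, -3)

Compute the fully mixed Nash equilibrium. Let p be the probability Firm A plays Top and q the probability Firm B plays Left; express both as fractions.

p = 7/12, q = 1/3

Each player's mixing probability is pinned down by making the *other* player indifferent.
Firm B indifferent between Left and Center: p·(-1) + (1−p)·4 = p·4 + (1−p)·(-3) ⟹ 4 + (-5)p = (-3) + 7p ⟹ p = 7/12.
Firm A indifferent between Top and Middle: q·2 + (1−q)·(-3) = q·(-4) + (1−q)·0 ⟹ (-3) + 5q = 0 + (-4)q ⟹ q = 1/3.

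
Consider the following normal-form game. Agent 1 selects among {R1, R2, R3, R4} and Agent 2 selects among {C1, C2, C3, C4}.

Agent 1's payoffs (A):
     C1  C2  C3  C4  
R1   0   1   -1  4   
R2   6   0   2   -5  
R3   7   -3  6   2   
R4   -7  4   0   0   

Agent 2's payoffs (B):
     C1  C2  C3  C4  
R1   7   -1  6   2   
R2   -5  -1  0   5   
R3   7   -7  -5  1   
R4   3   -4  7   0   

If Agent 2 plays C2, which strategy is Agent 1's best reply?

R4

With Agent 2 fixed at C2, Agent 1's payoffs are: R1 → 1, R2 → 0, R3 → -3, R4 → 4.
The maximum is 4, achieved by R4.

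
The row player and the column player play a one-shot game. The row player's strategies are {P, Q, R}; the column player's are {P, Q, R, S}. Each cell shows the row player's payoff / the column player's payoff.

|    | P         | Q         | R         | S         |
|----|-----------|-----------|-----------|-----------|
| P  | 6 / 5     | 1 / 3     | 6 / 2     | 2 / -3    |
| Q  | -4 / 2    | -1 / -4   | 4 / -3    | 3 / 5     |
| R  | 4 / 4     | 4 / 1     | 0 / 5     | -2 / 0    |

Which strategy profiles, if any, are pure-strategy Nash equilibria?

A profile is a Nash equilibrium when each player is best-responding to the other.
The row player's best responses — vs P: P (payoff 6); vs Q: R (payoff 4); vs R: P (payoff 6); vs S: Q (payoff 3).
The column player's best responses — vs P: P (payoff 5); vs Q: S (payoff 5); vs R: R (payoff 5).
Mutual best responses occur at (P, P) and (Q, S); at each, neither player gains by switching.

(P, P) and (Q, S)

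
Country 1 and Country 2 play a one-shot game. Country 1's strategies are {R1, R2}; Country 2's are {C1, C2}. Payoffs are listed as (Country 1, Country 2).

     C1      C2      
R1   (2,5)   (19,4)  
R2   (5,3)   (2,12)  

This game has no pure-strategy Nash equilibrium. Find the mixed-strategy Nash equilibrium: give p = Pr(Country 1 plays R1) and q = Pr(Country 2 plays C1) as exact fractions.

In a mixed NE each player is indifferent between their pure strategies, so the opponent's mix sets the indifference.
Country 2 indifferent between C1 and C2: p·5 + (1−p)·3 = p·4 + (1−p)·12 ⟹ 3 + 2p = 12 + (-8)p ⟹ p = 9/10.
Country 1 indifferent between R1 and R2: q·2 + (1−q)·19 = q·5 + (1−q)·2 ⟹ 19 + (-17)q = 2 + 3q ⟹ q = 17/20.

p = 9/10, q = 17/20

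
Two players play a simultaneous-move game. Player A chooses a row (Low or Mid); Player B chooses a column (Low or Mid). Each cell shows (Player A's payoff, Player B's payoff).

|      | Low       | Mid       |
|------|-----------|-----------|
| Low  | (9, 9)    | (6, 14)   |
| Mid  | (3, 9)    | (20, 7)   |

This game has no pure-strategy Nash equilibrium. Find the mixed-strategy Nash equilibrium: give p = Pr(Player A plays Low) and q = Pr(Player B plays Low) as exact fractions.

Each player's mixing probability is pinned down by making the *other* player indifferent.
Player B indifferent between Low and Mid: p·9 + (1−p)·9 = p·14 + (1−p)·7 ⟹ 9 + 0p = 7 + 7p ⟹ p = 2/7.
Player A indifferent between Low and Mid: q·9 + (1−q)·6 = q·3 + (1−q)·20 ⟹ 6 + 3q = 20 + (-17)q ⟹ q = 7/10.

p = 2/7, q = 7/10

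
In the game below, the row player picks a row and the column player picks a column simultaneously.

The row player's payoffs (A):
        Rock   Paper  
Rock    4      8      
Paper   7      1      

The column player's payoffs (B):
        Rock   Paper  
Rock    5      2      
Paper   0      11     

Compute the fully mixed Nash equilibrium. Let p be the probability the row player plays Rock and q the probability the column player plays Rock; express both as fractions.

p = 11/14, q = 7/10

Each player's mixing probability is pinned down by making the *other* player indifferent.
The column player indifferent between Rock and Paper: p·5 + (1−p)·0 = p·2 + (1−p)·11 ⟹ 0 + 5p = 11 + (-9)p ⟹ p = 11/14.
The row player indifferent between Rock and Paper: q·4 + (1−q)·8 = q·7 + (1−q)·1 ⟹ 8 + (-4)q = 1 + 6q ⟹ q = 7/10.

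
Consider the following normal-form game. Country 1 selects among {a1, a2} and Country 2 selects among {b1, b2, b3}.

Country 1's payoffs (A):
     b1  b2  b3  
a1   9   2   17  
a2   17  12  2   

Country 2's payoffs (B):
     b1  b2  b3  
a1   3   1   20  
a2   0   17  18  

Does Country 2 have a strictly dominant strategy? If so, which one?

Check whether one of Country 2's strategies beats all alternatives regardless of what the opponent does.
b3 strictly dominates: vs a1: 20 > each of {3, 1}; vs a2: 18 > each of {0, 17}.

b3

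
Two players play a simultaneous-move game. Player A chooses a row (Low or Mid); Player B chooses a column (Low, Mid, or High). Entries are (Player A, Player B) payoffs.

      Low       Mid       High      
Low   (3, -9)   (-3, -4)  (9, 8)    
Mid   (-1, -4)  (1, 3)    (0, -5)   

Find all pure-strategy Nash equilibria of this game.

Check mutual best responses: a cell is a NE iff neither player can gain by unilaterally deviating.
Player A's best responses — vs Low: Low (payoff 3); vs Mid: Mid (payoff 1); vs High: Low (payoff 9).
Player B's best responses — vs Low: High (payoff 8); vs Mid: Mid (payoff 3).
Mutual best responses occur at (Low, High) and (Mid, Mid); at each, neither player gains by switching.

(Low, High) and (Mid, Mid)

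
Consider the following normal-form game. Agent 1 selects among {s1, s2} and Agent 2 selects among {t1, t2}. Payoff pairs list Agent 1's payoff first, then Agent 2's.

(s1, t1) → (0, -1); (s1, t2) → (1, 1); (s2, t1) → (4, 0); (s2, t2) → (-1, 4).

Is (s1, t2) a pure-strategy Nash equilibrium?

Yes

Holding Agent 2 at t2: Agent 1 gets 1 from s1, versus -1 from s2. No profitable deviation for Agent 1.
Holding Agent 1 at s1: Agent 2 gets 1 from t2, versus -1 from t1. No profitable deviation for Agent 2 either.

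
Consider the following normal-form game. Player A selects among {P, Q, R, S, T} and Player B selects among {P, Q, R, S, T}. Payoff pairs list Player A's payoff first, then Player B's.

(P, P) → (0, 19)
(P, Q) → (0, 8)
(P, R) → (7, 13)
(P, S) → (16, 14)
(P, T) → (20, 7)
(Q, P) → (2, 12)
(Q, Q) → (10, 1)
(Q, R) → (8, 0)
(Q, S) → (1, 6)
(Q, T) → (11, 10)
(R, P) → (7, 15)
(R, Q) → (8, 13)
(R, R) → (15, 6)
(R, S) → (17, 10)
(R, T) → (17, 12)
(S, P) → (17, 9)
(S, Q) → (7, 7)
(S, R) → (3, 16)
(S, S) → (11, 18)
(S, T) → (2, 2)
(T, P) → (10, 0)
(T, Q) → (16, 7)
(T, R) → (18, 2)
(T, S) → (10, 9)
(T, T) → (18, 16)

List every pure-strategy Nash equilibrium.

A profile is a Nash equilibrium when each player is best-responding to the other.
Player A's best responses — vs P: S (payoff 17); vs Q: T (payoff 16); vs R: T (payoff 18); vs S: R (payoff 17); vs T: P (payoff 20).
Player B's best responses — vs P: P (payoff 19); vs Q: P (payoff 12); vs R: P (payoff 15); vs S: S (payoff 18); vs T: T (payoff 16).
No cell has both players best-responding. For instance, Player A's best reply to Q is T, but against T Player B prefers T over Q.

There is no pure-strategy Nash equilibrium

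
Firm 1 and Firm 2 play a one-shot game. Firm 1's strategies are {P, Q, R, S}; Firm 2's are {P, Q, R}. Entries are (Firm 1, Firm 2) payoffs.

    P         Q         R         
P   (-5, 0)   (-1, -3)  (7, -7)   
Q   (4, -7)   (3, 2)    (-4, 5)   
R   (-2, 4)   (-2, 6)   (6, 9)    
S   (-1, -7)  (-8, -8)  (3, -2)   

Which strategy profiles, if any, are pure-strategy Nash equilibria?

There is no pure-strategy Nash equilibrium

A profile is a Nash equilibrium when each player is best-responding to the other.
Firm 1's best responses — vs P: Q (payoff 4); vs Q: Q (payoff 3); vs R: P (payoff 7).
Firm 2's best responses — vs P: P (payoff 0); vs Q: R (payoff 5); vs R: R (payoff 9); vs S: R (payoff -2).
No cell has both players best-responding. For instance, Firm 1's best reply to R is P, but against P Firm 2 prefers P over R.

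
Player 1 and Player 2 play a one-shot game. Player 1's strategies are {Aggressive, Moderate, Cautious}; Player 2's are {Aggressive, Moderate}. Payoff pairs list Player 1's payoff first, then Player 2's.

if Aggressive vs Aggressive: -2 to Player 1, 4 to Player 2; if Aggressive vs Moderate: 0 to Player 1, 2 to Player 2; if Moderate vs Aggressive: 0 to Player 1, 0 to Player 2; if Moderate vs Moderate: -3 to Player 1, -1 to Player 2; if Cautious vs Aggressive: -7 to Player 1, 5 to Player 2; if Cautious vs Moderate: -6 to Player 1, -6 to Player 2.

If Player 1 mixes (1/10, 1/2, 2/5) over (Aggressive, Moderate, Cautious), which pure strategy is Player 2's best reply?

Compute Player 2's expected payoff from each pure strategy against the given mix.
Aggressive: (1/10)·4 + (1/2)·0 + (2/5)·5 = 12/5
Moderate: (1/10)·2 + (1/2)·(-1) + (2/5)·(-6) = -27/10
Highest expected payoff is 12/5, from Aggressive.

Aggressive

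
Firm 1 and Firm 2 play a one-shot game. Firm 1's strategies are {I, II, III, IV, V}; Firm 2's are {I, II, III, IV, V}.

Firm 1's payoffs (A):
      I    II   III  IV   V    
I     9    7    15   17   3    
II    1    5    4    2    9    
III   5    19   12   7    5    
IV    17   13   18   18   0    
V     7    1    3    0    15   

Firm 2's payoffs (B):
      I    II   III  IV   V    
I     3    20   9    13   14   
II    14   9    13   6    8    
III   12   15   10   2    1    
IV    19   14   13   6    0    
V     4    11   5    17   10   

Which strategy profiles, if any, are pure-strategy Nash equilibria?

A profile is a Nash equilibrium when each player is best-responding to the other.
Firm 1's best responses — vs I: IV (payoff 17); vs II: III (payoff 19); vs III: IV (payoff 18); vs IV: IV (payoff 18); vs V: V (payoff 15).
Firm 2's best responses — vs I: II (payoff 20); vs II: I (payoff 14); vs III: II (payoff 15); vs IV: I (payoff 19); vs V: IV (payoff 17).
Mutual best responses occur at (III, II) and (IV, I); at each, neither player gains by switching.

(III, II) and (IV, I)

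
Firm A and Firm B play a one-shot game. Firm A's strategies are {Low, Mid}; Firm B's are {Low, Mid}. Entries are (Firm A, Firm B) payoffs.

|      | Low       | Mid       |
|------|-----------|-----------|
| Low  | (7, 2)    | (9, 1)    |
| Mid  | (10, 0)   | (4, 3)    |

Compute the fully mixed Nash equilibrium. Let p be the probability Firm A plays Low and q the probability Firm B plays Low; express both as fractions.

In a mixed NE each player is indifferent between their pure strategies, so the opponent's mix sets the indifference.
Firm B indifferent between Low and Mid: p·2 + (1−p)·0 = p·1 + (1−p)·3 ⟹ 0 + 2p = 3 + (-2)p ⟹ p = 3/4.
Firm A indifferent between Low and Mid: q·7 + (1−q)·9 = q·10 + (1−q)·4 ⟹ 9 + (-2)q = 4 + 6q ⟹ q = 5/8.

p = 3/4, q = 5/8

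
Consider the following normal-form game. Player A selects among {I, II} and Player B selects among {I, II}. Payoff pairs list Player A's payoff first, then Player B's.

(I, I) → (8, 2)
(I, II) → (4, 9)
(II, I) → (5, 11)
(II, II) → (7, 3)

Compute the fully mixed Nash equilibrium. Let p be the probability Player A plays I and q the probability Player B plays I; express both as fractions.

p = 8/15, q = 1/2

In a mixed NE each player is indifferent between their pure strategies, so the opponent's mix sets the indifference.
Player B indifferent between I and II: p·2 + (1−p)·11 = p·9 + (1−p)·3 ⟹ 11 + (-9)p = 3 + 6p ⟹ p = 8/15.
Player A indifferent between I and II: q·8 + (1−q)·4 = q·5 + (1−q)·7 ⟹ 4 + 4q = 7 + (-2)q ⟹ q = 1/2.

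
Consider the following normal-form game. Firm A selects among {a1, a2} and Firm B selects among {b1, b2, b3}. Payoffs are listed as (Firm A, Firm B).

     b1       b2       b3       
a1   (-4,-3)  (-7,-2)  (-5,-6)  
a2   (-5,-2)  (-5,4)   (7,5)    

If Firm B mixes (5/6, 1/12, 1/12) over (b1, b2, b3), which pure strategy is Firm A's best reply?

a2

Compute Firm A's expected payoff from each pure strategy against the given mix.
a1: (5/6)·(-4) + (1/12)·(-7) + (1/12)·(-5) = -13/3
a2: (5/6)·(-5) + (1/12)·(-5) + (1/12)·7 = -4
Highest expected payoff is -4, from a2.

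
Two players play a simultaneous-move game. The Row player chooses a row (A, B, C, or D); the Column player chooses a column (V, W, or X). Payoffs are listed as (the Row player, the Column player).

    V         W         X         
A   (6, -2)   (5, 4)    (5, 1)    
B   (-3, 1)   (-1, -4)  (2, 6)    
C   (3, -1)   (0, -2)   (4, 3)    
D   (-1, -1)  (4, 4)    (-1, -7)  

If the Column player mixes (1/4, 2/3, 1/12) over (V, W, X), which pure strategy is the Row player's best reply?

A

The Row player's best reply maximizes expected payoff against the mix.
A: (1/4)·6 + (2/3)·5 + (1/12)·5 = 21/4
B: (1/4)·(-3) + (2/3)·(-1) + (1/12)·2 = -5/4
C: (1/4)·3 + (2/3)·0 + (1/12)·4 = 13/12
D: (1/4)·(-1) + (2/3)·4 + (1/12)·(-1) = 7/3
Highest expected payoff is 21/4, from A.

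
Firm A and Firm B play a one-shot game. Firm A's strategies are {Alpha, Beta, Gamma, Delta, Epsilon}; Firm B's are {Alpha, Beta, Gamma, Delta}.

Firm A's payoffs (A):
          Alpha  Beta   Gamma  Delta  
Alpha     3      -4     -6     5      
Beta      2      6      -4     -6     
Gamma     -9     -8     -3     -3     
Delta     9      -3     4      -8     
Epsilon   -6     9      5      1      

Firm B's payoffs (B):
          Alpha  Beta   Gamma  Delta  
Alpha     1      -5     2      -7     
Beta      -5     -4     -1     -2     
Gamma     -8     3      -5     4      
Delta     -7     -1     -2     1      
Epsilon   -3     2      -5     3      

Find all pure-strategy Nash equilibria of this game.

There is no pure-strategy Nash equilibrium

A profile is a Nash equilibrium when each player is best-responding to the other.
Firm A's best responses — vs Alpha: Delta (payoff 9); vs Beta: Epsilon (payoff 9); vs Gamma: Epsilon (payoff 5); vs Delta: Alpha (payoff 5).
Firm B's best responses — vs Alpha: Gamma (payoff 2); vs Beta: Gamma (payoff -1); vs Gamma: Delta (payoff 4); vs Delta: Delta (payoff 1); vs Epsilon: Delta (payoff 3).
No cell has both players best-responding. For instance, Firm A's best reply to Gamma is Epsilon, but against Epsilon Firm B prefers Delta over Gamma.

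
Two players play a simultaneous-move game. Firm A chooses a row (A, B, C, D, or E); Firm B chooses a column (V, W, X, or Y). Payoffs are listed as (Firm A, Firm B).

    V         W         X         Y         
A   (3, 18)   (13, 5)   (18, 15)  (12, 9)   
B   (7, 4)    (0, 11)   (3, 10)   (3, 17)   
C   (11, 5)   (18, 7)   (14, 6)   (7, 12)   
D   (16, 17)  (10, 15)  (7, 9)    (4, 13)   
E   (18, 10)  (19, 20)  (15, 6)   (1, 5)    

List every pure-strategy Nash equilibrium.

(E, W)

Find each player's best response to every opponent strategy; NE are the intersections.
Firm A's best responses — vs V: E (payoff 18); vs W: E (payoff 19); vs X: A (payoff 18); vs Y: A (payoff 12).
Firm B's best responses — vs A: V (payoff 18); vs B: Y (payoff 17); vs C: Y (payoff 12); vs D: V (payoff 17); vs E: W (payoff 20).
The only mutual best response is (E, W); neither player gains by switching there.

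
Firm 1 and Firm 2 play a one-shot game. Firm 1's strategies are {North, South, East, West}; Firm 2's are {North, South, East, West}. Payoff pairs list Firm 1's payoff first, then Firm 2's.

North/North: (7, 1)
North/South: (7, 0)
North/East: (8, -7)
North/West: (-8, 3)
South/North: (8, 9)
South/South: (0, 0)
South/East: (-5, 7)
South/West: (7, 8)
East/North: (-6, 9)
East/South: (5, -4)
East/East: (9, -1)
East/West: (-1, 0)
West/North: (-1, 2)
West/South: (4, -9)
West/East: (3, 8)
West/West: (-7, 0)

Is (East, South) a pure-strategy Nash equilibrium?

Holding Firm 2 at South: Firm 1 gets 5 from East but could get 7 by switching to North. Firm 1 has a profitable deviation.

No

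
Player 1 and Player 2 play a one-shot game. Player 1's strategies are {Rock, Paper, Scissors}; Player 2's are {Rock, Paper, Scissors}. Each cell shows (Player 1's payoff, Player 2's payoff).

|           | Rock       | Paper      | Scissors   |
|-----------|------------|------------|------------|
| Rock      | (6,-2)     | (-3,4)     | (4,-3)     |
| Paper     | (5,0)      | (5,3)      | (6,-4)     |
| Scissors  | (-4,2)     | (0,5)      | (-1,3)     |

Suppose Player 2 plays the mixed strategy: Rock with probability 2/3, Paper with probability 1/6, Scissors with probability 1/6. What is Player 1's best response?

Paper

Compute Player 1's expected payoff from each pure strategy against the given mix.
Rock: (2/3)·6 + (1/6)·(-3) + (1/6)·4 = 25/6
Paper: (2/3)·5 + (1/6)·5 + (1/6)·6 = 31/6
Scissors: (2/3)·(-4) + (1/6)·0 + (1/6)·(-1) = -17/6
Highest expected payoff is 31/6, from Paper.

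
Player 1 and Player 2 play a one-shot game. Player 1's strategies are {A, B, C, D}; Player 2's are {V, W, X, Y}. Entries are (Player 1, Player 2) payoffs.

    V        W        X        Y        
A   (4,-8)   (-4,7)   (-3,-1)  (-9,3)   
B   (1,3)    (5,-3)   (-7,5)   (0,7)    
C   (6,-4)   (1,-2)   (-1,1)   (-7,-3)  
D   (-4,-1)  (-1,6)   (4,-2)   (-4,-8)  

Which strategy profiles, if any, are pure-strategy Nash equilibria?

Find each player's best response to every opponent strategy; NE are the intersections.
Player 1's best responses — vs V: C (payoff 6); vs W: B (payoff 5); vs X: D (payoff 4); vs Y: B (payoff 0).
Player 2's best responses — vs A: W (payoff 7); vs B: Y (payoff 7); vs C: X (payoff 1); vs D: W (payoff 6).
The only mutual best response is (B, Y); neither player gains by switching there.

(B, Y)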